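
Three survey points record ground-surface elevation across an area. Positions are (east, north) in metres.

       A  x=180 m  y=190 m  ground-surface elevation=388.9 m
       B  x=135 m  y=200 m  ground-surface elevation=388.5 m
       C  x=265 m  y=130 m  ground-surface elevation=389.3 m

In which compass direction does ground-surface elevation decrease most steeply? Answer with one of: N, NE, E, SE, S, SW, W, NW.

SW

Differences from A: to B (Δx, Δy, Δh) = (-45, 10, -0.4); to C = (85, -60, +0.4).
Determinant of the coordinate differences = (-45)·(-60) − 85·10 = 1850.
∂z/∂x = [(-0.4)·(-60) − (+0.4)·10] / 1850 = +0.01081
∂z/∂y = [(-45)·(+0.4) − 85·(-0.4)] / 1850 = +0.008649
Steepest decrease is along −∇f = (-0.01081 E, -0.008649 N) → southwest.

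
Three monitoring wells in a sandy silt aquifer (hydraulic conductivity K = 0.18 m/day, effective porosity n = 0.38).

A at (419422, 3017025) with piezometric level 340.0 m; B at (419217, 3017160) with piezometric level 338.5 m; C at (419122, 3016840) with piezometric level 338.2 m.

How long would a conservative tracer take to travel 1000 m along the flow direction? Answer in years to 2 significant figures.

860 years

Three-point gradient (reference A): Δ to B = (-205, 135, -1.5), Δ to C = (-300, -185, -1.8).
∂h/∂x = +0.006637, ∂h/∂y = -0.001033 (det = 78425).
|∇h| = √(0.006637² + -0.001033²) = 0.006717
Seepage velocity v = K·i/n = 0.18 × 0.006717 / 0.38 = 0.003182 m/day.
t = 1000 / 0.003182 = 3.143e+05 days = 861 years.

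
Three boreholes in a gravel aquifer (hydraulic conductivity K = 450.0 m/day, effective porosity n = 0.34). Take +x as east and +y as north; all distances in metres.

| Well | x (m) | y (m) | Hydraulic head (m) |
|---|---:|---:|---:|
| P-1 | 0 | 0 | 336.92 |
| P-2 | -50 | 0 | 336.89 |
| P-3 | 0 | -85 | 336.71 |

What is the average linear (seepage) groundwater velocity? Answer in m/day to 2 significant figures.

3.4 m/day

∂h/∂x = (336.89 − 336.92) / (-50 − 0) = +0.0006000
∂h/∂y = (336.71 − 336.92) / (-85 − 0) = +0.002471
|∇h| = √(0.0006000² + 0.002471²) = 0.002543
Seepage velocity v = K·i/n = 450.0 × 0.002543 / 0.34 = 3.366 m/day.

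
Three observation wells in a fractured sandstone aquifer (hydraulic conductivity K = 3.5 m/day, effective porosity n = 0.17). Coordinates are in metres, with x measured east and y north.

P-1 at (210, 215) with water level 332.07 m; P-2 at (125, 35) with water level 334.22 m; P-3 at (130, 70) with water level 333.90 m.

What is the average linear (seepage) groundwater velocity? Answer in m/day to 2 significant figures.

Differences from P-1: to P-2 (Δx, Δy, Δh) = (-85, -180, +2.15); to P-3 = (-80, -145, +1.83).
Solve a·Δx + b·Δy = Δh: det = (-85)·(-145) − (-80)·(-180) = -2075.
∂h/∂x = [(+2.15)·(-145) − (+1.83)·(-180)] / -2075 = -0.008506
∂h/∂y = [(-85)·(+1.83) − (-80)·(+2.15)] / -2075 = -0.007928
|∇h| = √(-0.008506² + -0.007928²) = 0.01163
Seepage velocity v = K·i/n = 3.5 × 0.01163 / 0.17 = 0.2394 m/day.

0.24 m/day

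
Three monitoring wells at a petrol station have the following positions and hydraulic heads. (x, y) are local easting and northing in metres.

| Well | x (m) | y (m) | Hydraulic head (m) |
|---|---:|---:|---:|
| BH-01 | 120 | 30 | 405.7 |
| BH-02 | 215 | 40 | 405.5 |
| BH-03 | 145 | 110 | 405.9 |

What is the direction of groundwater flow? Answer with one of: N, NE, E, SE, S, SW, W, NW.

SE

Differences from BH-01: to BH-02 (Δx, Δy, Δh) = (95, 10, -0.2); to BH-03 = (25, 80, +0.2).
Determinant of the coordinate differences = 95·80 − 25·10 = 7350.
∂h/∂x = [(-0.2)·80 − (+0.2)·10] / 7350 = -0.002449
∂h/∂y = [95·(+0.2) − 25·(-0.2)] / 7350 = +0.003265
Flow = −∇h = (+0.002449 east, -0.003265 north), which points southeast.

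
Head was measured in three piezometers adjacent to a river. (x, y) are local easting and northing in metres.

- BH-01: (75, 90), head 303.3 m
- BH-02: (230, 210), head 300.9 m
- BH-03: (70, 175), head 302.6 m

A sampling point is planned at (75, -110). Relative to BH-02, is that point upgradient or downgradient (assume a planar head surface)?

upgradient

Differences from BH-01: to BH-02 (Δx, Δy, Δh) = (155, 120, -2.4); to BH-03 = (-5, 85, -0.7).
Solve a·Δx + b·Δy = Δh: det = 155·85 − (-5)·120 = 13775.
∂h/∂x = [(-2.4)·85 − (-0.7)·120] / 13775 = -0.008711
∂h/∂y = [155·(-0.7) − (-5)·(-2.4)] / 13775 = -0.008748
Head at (75, -110) = 303.3 + (-0.008711)·(0) + (-0.008748)·(-200) = 305.05 m.
That is higher than the 300.9 m at BH-02, so the point is upgradient.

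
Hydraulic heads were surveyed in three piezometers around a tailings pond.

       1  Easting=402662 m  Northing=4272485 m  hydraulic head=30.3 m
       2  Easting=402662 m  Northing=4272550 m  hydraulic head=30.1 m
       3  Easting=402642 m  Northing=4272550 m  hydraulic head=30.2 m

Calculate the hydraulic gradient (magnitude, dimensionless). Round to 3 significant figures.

0.00587

Three-point gradient (reference 1): Δ to 2 = (0, 65, -0.2), Δ to 3 = (-20, 65, -0.1).
∂h/∂x = -0.005000, ∂h/∂y = -0.003077 (det = 1300).
|∇h| = √(-0.005000² + -0.003077²) = 0.005871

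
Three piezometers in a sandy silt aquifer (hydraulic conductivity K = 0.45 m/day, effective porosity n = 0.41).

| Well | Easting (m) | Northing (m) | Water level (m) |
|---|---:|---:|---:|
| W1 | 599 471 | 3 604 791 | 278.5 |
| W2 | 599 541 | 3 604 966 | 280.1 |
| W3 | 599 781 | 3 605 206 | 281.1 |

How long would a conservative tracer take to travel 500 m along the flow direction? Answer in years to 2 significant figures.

Taking W1 as reference: W2−W1 = (70, 175, +1.6); W3−W1 = (310, 415, +2.6).
Determinant of the coordinate differences = 70·415 − 310·175 = -25200.
∂h/∂x = [(+1.6)·415 − (+2.6)·175] / -25200 = -0.008294
∂h/∂y = [70·(+2.6) − 310·(+1.6)] / -25200 = +0.01246
|∇h| = √(-0.008294² + 0.01246²) = 0.01497
Seepage velocity v = K·i/n = 0.45 × 0.01497 / 0.41 = 0.01643 m/day.
t = 500 / 0.01643 = 3.043e+04 days = 83.3 years.

83 years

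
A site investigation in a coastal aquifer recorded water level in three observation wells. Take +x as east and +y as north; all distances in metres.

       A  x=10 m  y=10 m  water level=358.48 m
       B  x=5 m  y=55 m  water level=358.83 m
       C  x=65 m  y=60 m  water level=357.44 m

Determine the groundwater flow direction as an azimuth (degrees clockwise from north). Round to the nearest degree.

102°

Differences from A: to B (Δx, Δy, Δh) = (-5, 45, +0.35); to C = (55, 50, -1.04).
Determinant of the coordinate differences = (-5)·50 − 55·45 = -2725.
∂h/∂x = [(+0.35)·50 − (-1.04)·45] / -2725 = -0.02360
∂h/∂y = [(-5)·(-1.04) − 55·(+0.35)] / -2725 = +0.005156
Flow direction (−∇h) has components (+0.02360 E, -0.005156 N).
Azimuth = atan2(E, N) = atan2(+0.02360, -0.005156) = 102.3° ≈ 102°.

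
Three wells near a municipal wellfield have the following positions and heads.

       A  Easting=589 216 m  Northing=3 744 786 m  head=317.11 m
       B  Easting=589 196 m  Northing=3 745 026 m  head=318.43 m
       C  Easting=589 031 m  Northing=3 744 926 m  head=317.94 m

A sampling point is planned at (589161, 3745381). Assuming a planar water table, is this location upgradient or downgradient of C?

upgradient

With h = a·x + b·y + c and A as origin, the differences give:
  (-20)·a + 240·b = +1.32
  (-185)·a + 140·b = +0.83
Eliminate b (×140 and ×240, subtract): 41600·a = -14.400 → a = ∂h/∂x = -0.0003462
Back-substitute: b = ∂h/∂y = +0.005471.
Head at (589161, 3745381) = 317.11 + (-0.0003462)·(-55) + (+0.005471)·(595) = 320.38 m.
That is higher than the 317.94 m at C, so the point is upgradient.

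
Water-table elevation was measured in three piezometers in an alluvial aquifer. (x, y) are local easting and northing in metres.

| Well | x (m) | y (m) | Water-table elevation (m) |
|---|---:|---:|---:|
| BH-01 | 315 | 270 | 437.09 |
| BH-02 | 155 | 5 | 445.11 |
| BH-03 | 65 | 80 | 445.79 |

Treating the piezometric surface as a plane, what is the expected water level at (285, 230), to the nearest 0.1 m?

438.4 m

Three-point gradient (reference BH-01): Δ to BH-02 = (-160, -265, +8.02), Δ to BH-03 = (-250, -190, +8.70).
∂h/∂x = -0.02180, ∂h/∂y = -0.01710 (det = -35850).
h(285, 230) = 437.09 + (-0.02180)·(-30) + (-0.01710)·(-40) = 437.09 +0.654 +0.684 = 438.428 m.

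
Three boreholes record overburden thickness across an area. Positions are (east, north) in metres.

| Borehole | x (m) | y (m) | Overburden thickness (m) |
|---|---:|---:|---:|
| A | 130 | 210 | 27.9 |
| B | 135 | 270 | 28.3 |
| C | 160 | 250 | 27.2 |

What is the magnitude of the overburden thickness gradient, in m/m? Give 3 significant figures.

Differences from A: to B (Δx, Δy, Δh) = (5, 60, +0.4); to C = (30, 40, -0.7).
Solve a·Δx + b·Δy = Δd: det = 5·40 − 30·60 = -1600.
∂d/∂x = [(+0.4)·40 − (-0.7)·60] / -1600 = -0.03625
∂d/∂y = [5·(-0.7) − 30·(+0.4)] / -1600 = +0.009688
|∇f| = √(-0.03625² + 0.009688²) = 0.03752 m/m

0.0375 m/m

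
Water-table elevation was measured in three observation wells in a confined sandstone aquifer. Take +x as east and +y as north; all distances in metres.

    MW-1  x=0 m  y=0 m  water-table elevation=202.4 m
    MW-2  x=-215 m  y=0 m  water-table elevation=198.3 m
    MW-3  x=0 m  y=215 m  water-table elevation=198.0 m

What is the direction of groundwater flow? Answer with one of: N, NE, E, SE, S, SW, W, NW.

NW

∂h/∂x = (198.3 − 202.4) / (-215 − 0) = +0.01907
∂h/∂y = (198.0 − 202.4) / (215 − 0) = -0.02047
Flow = −∇h = (-0.01907 east, +0.02047 north), which points northwest.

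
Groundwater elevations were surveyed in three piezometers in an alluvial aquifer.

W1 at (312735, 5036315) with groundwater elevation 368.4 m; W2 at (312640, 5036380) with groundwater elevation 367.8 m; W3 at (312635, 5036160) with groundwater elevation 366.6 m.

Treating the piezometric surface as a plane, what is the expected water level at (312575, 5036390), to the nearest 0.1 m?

367.2 m

With h = a·x + b·y + c and W1 as origin, the differences give:
  (-95)·a + 65·b = -0.6
  (-100)·a + (-155)·b = -1.8
Eliminate b (×(-155) and ×65, subtract): 21225·a = 210.00 → a = ∂h/∂x = +0.009894
Back-substitute: b = ∂h/∂y = +0.005230.
h(312575, 5036390) = 368.4 + (+0.009894)·(-160) + (+0.005230)·(75) = 368.4 -1.583 +0.392 = 367.209 m.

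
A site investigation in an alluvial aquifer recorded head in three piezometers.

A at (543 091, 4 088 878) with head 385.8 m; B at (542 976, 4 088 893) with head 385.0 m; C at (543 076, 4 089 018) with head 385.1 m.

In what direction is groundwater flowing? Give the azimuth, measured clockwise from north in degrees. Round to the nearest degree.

Taking A as reference: B−A = (-115, 15, -0.8); C−A = (-15, 140, -0.7).
Determinant of the coordinate differences = (-115)·140 − (-15)·15 = -15875.
∂h/∂x = [(-0.8)·140 − (-0.7)·15] / -15875 = +0.006394
∂h/∂y = [(-115)·(-0.7) − (-15)·(-0.8)] / -15875 = -0.004315
Flow direction (−∇h) has components (-0.006394 E, +0.004315 N).
Azimuth = atan2(E, N) = atan2(-0.006394, +0.004315) = 304.0° ≈ 304°.

304°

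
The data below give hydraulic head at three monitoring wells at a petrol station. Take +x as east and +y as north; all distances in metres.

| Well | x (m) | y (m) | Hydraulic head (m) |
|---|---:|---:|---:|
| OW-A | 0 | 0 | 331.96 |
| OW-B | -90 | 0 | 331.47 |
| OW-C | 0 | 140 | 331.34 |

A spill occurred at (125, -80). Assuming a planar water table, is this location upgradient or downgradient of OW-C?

∂h/∂x = (331.47 − 331.96) / (-90 − 0) = +0.005444
∂h/∂y = (331.34 − 331.96) / (140 − 0) = -0.004429
Head at (125, -80) = 331.96 + (+0.005444)·(125) + (-0.004429)·(-80) = 332.99 m.
That is higher than the 331.34 m at OW-C, so the point is upgradient.

upgradient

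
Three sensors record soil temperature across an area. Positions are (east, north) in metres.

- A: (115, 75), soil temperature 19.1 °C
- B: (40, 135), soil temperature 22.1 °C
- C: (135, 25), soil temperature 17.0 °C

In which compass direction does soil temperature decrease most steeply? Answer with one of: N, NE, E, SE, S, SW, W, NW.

S

Taking A as reference: B−A = (-75, 60, +3.0); C−A = (20, -50, -2.1).
Determinant of the coordinate differences = (-75)·(-50) − 20·60 = 2550.
∂T/∂x = [(+3.0)·(-50) − (-2.1)·60] / 2550 = -0.009412
∂T/∂y = [(-75)·(-2.1) − 20·(+3.0)] / 2550 = +0.03824
Steepest decrease is along −∇f = (+0.009412 E, -0.03824 N) → south.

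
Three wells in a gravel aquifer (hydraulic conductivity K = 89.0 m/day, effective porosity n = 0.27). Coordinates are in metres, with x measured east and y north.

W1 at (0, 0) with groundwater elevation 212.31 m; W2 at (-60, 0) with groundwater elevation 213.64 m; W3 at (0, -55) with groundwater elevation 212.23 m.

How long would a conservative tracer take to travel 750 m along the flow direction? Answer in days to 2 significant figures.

100 days

∂h/∂x = (213.64 − 212.31) / (-60 − 0) = -0.02217
∂h/∂y = (212.23 − 212.31) / (-55 − 0) = +0.001455
|∇h| = √(-0.02217² + 0.001455²) = 0.02222
Seepage velocity v = K·i/n = 89.0 × 0.02222 / 0.27 = 7.324 m/day.
t = 750 / 7.324 = 102.4 days.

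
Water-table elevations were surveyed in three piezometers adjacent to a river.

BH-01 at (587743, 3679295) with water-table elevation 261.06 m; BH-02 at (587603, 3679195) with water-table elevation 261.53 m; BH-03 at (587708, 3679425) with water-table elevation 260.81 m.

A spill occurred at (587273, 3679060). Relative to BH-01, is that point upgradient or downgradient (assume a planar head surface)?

Three-point gradient (reference BH-01): Δ to BH-02 = (-140, -100, +0.47), Δ to BH-03 = (-35, 130, -0.25).
∂h/∂x = -0.001664, ∂h/∂y = -0.002371 (det = -21700).
Head at (587273, 3679060) = 261.06 + (-0.001664)·(-470) + (-0.002371)·(-235) = 262.40 m.
That is higher than the 261.06 m at BH-01, so the point is upgradient.

upgradient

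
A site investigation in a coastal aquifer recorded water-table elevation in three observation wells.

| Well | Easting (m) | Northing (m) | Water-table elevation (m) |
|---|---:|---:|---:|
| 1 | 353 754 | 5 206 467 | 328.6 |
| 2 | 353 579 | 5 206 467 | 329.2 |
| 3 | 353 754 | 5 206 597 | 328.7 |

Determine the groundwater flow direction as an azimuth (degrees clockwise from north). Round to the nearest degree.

∂h/∂x = (329.2 − 328.6) / (353579 − 353754) = -0.003429
∂h/∂y = (328.7 − 328.6) / (5206597 − 5206467) = +0.0007692
Flow direction (−∇h) has components (+0.003429 E, -0.0007692 N).
Azimuth = atan2(E, N) = atan2(+0.003429, -0.0007692) = 102.6° ≈ 103°.

103°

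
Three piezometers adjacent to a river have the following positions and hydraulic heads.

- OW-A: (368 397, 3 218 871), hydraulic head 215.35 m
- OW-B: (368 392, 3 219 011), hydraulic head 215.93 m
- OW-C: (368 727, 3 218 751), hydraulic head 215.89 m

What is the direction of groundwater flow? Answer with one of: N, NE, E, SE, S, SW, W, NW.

Differences from OW-A: to OW-B (Δx, Δy, Δh) = (-5, 140, +0.58); to OW-C = (330, -120, +0.54).
Determinant of the coordinate differences = (-5)·(-120) − 330·140 = -45600.
∂h/∂x = [(+0.58)·(-120) − (+0.54)·140] / -45600 = +0.003184
∂h/∂y = [(-5)·(+0.54) − 330·(+0.58)] / -45600 = +0.004257
Flow = −∇h = (-0.003184 east, -0.004257 north), which points southwest.

SW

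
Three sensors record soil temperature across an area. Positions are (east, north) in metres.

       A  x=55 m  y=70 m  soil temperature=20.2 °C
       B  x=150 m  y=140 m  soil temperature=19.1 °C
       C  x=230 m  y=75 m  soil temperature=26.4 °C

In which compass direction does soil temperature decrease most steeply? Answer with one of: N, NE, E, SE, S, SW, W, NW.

NW

Three-point gradient (reference A): Δ to B = (95, 70, -1.1), Δ to C = (175, 5, +6.2).
∂T/∂x = +0.03732, ∂T/∂y = -0.06637 (det = -11775).
Steepest decrease is along −∇f = (-0.03732 E, +0.06637 N) → northwest.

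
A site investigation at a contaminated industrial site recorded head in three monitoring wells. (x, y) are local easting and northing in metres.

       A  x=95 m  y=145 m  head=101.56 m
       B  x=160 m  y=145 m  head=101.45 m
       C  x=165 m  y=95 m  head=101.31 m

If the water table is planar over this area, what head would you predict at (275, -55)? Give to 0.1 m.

Taking A as reference: B−A = (65, 0, -0.11); C−A = (70, -50, -0.25).
Determinant of the coordinate differences = 65·(-50) − 70·0 = -3250.
∂h/∂x = [(-0.11)·(-50) − (-0.25)·0] / -3250 = -0.001692
∂h/∂y = [65·(-0.25) − 70·(-0.11)] / -3250 = +0.002631
h(275, -55) = 101.56 + (-0.001692)·(180) + (+0.002631)·(-200) = 101.56 -0.305 -0.526 = 100.729 m.

100.7 m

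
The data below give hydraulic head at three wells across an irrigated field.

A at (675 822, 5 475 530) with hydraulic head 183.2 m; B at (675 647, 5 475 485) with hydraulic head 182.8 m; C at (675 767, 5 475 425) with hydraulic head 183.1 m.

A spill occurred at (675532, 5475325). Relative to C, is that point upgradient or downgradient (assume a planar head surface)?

downgradient

Taking A as reference: B−A = (-175, -45, -0.4); C−A = (-55, -105, -0.1).
Solve a·Δx + b·Δy = Δh: det = (-175)·(-105) − (-55)·(-45) = 15900.
∂h/∂x = [(-0.4)·(-105) − (-0.1)·(-45)] / 15900 = +0.002358
∂h/∂y = [(-175)·(-0.1) − (-55)·(-0.4)] / 15900 = -0.0002830
Head at (675532, 5475325) = 183.2 + (+0.002358)·(-290) + (-0.0002830)·(-205) = 182.57 m.
That is lower than the 183.1 m at C, so the point is downgradient.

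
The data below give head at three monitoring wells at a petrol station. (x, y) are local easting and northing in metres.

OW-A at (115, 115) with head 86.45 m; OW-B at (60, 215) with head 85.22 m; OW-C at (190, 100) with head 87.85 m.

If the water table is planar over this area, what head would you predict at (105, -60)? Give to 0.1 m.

86.7 m

With h = a·x + b·y + c and OW-A as origin, the differences give:
  (-55)·a + 100·b = -1.23
  75·a + (-15)·b = +1.40
Eliminate b (×(-15) and ×100, subtract): -6675·a = -121.550 → a = ∂h/∂x = +0.01821
Back-substitute: b = ∂h/∂y = -0.002285.
h(105, -60) = 86.45 + (+0.01821)·(-10) + (-0.002285)·(-175) = 86.45 -0.182 +0.400 = 86.668 m.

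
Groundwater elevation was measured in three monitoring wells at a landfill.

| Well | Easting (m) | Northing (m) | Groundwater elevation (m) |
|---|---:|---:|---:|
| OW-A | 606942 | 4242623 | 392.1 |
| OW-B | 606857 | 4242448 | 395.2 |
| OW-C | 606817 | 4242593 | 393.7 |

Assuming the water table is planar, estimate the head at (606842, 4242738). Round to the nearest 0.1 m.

Taking OW-A as reference: OW-B−OW-A = (-85, -175, +3.1); OW-C−OW-A = (-125, -30, +1.6).
Determinant of the coordinate differences = (-85)·(-30) − (-125)·(-175) = -19325.
∂h/∂x = [(+3.1)·(-30) − (+1.6)·(-175)] / -19325 = -0.009677
∂h/∂y = [(-85)·(+1.6) − (-125)·(+3.1)] / -19325 = -0.01301
h(606842, 4242738) = 392.1 + (-0.009677)·(-100) + (-0.01301)·(115) = 392.1 +0.968 -1.497 = 391.571 m.

391.6 m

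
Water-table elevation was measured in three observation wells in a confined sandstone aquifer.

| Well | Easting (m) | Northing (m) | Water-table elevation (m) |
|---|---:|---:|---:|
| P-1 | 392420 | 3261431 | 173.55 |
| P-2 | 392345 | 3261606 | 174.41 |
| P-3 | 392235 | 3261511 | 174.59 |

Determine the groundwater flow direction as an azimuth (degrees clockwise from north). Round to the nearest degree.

126°

Three-point gradient (reference P-1): Δ to P-2 = (-75, 175, +0.86), Δ to P-3 = (-185, 80, +1.04).
∂h/∂x = -0.004292, ∂h/∂y = +0.003075 (det = 26375).
Flow direction (−∇h) has components (+0.004292 E, -0.003075 N).
Azimuth = atan2(E, N) = atan2(+0.004292, -0.003075) = 125.6° ≈ 126°.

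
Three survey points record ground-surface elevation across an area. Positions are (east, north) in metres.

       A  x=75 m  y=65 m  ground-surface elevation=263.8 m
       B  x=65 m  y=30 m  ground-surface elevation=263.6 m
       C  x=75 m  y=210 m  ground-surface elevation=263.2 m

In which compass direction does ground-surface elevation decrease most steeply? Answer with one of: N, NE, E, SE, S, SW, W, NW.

W

Differences from A: to B (Δx, Δy, Δh) = (-10, -35, -0.2); to C = (0, 145, -0.6).
Solve a·Δx + b·Δy = Δz: det = (-10)·145 − 0·(-35) = -1450.
∂z/∂x = [(-0.2)·145 − (-0.6)·(-35)] / -1450 = +0.03448
∂z/∂y = [(-10)·(-0.6) − 0·(-0.2)] / -1450 = -0.004138
Steepest decrease is along −∇f = (-0.03448 E, +0.004138 N) → west.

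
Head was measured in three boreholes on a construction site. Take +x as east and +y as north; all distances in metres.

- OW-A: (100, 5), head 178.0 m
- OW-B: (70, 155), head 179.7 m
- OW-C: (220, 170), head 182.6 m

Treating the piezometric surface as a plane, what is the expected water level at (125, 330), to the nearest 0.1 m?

183.3 m

Differences from OW-A: to OW-B (Δx, Δy, Δh) = (-30, 150, +1.7); to OW-C = (120, 165, +4.6).
Solve a·Δx + b·Δy = Δh: det = (-30)·165 − 120·150 = -22950.
∂h/∂x = [(+1.7)·165 − (+4.6)·150] / -22950 = +0.01784
∂h/∂y = [(-30)·(+4.6) − 120·(+1.7)] / -22950 = +0.01490
h(125, 330) = 178.0 + (+0.01784)·(25) + (+0.01490)·(325) = 178.0 +0.446 +4.843 = 183.289 m.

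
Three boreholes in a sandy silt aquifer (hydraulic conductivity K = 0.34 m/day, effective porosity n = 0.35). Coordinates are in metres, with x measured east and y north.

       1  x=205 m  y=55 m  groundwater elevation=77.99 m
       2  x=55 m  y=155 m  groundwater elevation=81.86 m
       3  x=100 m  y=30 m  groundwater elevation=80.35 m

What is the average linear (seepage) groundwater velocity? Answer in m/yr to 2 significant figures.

8.4 m/yr

With h = a·x + b·y + c and 1 as origin, the differences give:
  (-150)·a + 100·b = +3.87
  (-105)·a + (-25)·b = +2.36
Eliminate b (×(-25) and ×100, subtract): 14250·a = -332.750 → a = ∂h/∂x = -0.02335
Back-substitute: b = ∂h/∂y = +0.003674.
|∇h| = √(-0.02335² + 0.003674²) = 0.02364
Seepage velocity v = K·i/n = 0.34 × 0.02364 / 0.35 = 0.02296 m/day = 8.386 m/yr.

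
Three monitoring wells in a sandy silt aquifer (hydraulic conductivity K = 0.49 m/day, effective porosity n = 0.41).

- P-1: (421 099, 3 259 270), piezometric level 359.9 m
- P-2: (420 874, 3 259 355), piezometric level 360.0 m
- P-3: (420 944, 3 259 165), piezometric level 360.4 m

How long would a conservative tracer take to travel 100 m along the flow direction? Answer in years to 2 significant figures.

76 years

Taking P-1 as reference: P-2−P-1 = (-225, 85, +0.1); P-3−P-1 = (-155, -105, +0.5).
Solve a·Δx + b·Δy = Δh: det = (-225)·(-105) − (-155)·85 = 36800.
∂h/∂x = [(+0.1)·(-105) − (+0.5)·85] / 36800 = -0.001440
∂h/∂y = [(-225)·(+0.5) − (-155)·(+0.1)] / 36800 = -0.002636
|∇h| = √(-0.001440² + -0.002636²) = 0.003004
Seepage velocity v = K·i/n = 0.49 × 0.003004 / 0.41 = 0.00359 m/day.
t = 100 / 0.00359 = 2.786e+04 days = 76.3 years.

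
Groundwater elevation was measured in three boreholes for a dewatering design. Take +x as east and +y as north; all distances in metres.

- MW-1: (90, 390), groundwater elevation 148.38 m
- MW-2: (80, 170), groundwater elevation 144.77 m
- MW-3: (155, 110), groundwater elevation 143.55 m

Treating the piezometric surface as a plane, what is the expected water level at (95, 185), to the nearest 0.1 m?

145.0 m

With h = a·x + b·y + c and MW-1 as origin, the differences give:
  (-10)·a + (-220)·b = -3.61
  65·a + (-280)·b = -4.83
Eliminate b (×(-280) and ×(-220), subtract): 17100·a = -51.800 → a = ∂h/∂x = -0.003029
Back-substitute: b = ∂h/∂y = +0.01655.
h(95, 185) = 148.38 + (-0.003029)·(5) + (+0.01655)·(-205) = 148.38 -0.015 -3.392 = 144.973 m.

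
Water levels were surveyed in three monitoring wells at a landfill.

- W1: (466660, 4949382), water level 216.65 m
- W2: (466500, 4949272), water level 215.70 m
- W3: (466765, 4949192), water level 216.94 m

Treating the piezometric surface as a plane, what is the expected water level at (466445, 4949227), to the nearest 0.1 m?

With h = a·x + b·y + c and W1 as origin, the differences give:
  (-160)·a + (-110)·b = -0.95
  105·a + (-190)·b = +0.29
Eliminate b (×(-190) and ×(-110), subtract): 41950·a = 212.400 → a = ∂h/∂x = +0.005063
Back-substitute: b = ∂h/∂y = +0.001272.
h(466445, 4949227) = 216.65 + (+0.005063)·(-215) + (+0.001272)·(-155) = 216.65 -1.089 -0.197 = 215.364 m.

215.4 m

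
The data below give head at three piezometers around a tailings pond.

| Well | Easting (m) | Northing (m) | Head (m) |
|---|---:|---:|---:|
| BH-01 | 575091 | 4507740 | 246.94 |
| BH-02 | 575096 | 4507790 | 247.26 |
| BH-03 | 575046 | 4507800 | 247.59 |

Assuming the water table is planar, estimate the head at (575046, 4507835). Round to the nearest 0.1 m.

247.8 m

With h = a·x + b·y + c and BH-01 as origin, the differences give:
  5·a + 50·b = +0.32
  (-45)·a + 60·b = +0.65
Eliminate b (×60 and ×50, subtract): 2550·a = -13.300 → a = ∂h/∂x = -0.005216
Back-substitute: b = ∂h/∂y = +0.006922.
h(575046, 4507835) = 246.94 + (-0.005216)·(-45) + (+0.006922)·(95) = 246.94 +0.235 +0.658 = 247.832 m.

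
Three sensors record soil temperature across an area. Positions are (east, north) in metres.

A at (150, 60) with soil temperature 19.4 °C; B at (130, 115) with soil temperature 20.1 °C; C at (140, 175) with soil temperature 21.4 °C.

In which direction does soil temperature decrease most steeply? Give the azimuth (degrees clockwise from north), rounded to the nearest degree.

With T = a·x + b·y + c and A as origin, the differences give:
  (-20)·a + 55·b = +0.7
  (-10)·a + 115·b = +2.0
Eliminate b (×115 and ×55, subtract): -1750·a = -29.50 → a = ∂T/∂x = +0.01686
Back-substitute: b = ∂T/∂y = +0.01886.
Steepest decrease is along −∇f: components (-0.01686 E, -0.01886 N).
Azimuth = atan2(-0.01686, -0.01886) = 221.8° ≈ 222°.

222°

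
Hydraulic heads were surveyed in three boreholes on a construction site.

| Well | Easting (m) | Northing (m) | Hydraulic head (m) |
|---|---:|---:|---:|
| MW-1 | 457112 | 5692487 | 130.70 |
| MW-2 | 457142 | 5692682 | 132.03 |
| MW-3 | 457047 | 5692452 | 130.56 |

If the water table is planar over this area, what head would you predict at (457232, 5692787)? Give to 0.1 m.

With h = a·x + b·y + c and MW-1 as origin, the differences give:
  30·a + 195·b = +1.33
  (-65)·a + (-35)·b = -0.14
Eliminate b (×(-35) and ×195, subtract): 11625·a = -19.250 → a = ∂h/∂x = -0.001656
Back-substitute: b = ∂h/∂y = +0.007075.
h(457232, 5692787) = 130.70 + (-0.001656)·(120) + (+0.007075)·(300) = 130.70 -0.199 +2.123 = 132.624 m.

132.6 m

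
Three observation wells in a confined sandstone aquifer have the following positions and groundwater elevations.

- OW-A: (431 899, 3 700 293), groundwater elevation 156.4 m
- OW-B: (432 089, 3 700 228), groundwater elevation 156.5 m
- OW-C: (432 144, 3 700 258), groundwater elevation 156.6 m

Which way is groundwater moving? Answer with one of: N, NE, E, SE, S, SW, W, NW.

SW

With h = a·x + b·y + c and OW-A as origin, the differences give:
  190·a + (-65)·b = +0.1
  245·a + (-35)·b = +0.2
Eliminate b (×(-35) and ×(-65), subtract): 9275·a = 9.50 → a = ∂h/∂x = +0.001024
Back-substitute: b = ∂h/∂y = +0.001456.
Flow = −∇h = (-0.001024 east, -0.001456 north), which points southwest.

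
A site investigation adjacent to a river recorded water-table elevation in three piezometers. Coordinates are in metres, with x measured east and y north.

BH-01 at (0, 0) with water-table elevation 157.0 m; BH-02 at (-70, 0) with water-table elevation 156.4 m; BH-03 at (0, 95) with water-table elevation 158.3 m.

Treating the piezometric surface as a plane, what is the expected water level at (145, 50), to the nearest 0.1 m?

158.9 m

∂h/∂x = (156.4 − 157.0) / (-70 − 0) = +0.008571
∂h/∂y = (158.3 − 157.0) / (95 − 0) = +0.01368
h(145, 50) = 157.0 + (+0.008571)·(145) + (+0.01368)·(50) = 157.0 +1.243 +0.684 = 158.927 m.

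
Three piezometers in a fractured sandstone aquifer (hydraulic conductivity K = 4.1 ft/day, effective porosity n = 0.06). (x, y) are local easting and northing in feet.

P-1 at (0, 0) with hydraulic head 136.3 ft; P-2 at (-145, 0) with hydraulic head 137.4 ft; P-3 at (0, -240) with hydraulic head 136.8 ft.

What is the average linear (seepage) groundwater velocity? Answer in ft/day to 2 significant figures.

0.54 ft/day

∂h/∂x = (137.4 − 136.3) / (-145 − 0) = -0.007586
∂h/∂y = (136.8 − 136.3) / (-240 − 0) = -0.002083
|∇h| = √(-0.007586² + -0.002083²) = 0.007867
Seepage velocity v = K·i/n = 4.1 × 0.007867 / 0.06 = 0.5376 ft/day.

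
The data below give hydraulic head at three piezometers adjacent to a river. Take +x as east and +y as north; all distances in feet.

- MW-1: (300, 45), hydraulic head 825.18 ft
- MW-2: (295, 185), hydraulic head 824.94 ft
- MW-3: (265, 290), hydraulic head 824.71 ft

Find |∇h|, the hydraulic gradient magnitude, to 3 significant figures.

With h = a·x + b·y + c and MW-1 as origin, the differences give:
  (-5)·a + 140·b = -0.24
  (-35)·a + 245·b = -0.47
Eliminate b (×245 and ×140, subtract): 3675·a = 7.000 → a = ∂h/∂x = +0.001905
Back-substitute: b = ∂h/∂y = -0.001646.
|∇h| = √(0.001905² + -0.001646²) = 0.002518

0.00252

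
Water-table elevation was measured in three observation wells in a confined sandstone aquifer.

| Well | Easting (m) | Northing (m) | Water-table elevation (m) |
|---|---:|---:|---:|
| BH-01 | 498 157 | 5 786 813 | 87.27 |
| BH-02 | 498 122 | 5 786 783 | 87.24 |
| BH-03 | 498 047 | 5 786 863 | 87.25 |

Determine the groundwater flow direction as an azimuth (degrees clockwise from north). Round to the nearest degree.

Taking BH-01 as reference: BH-02−BH-01 = (-35, -30, -0.03); BH-03−BH-01 = (-110, 50, -0.02).
Solve a·Δx + b·Δy = Δh: det = (-35)·50 − (-110)·(-30) = -5050.
∂h/∂x = [(-0.03)·50 − (-0.02)·(-30)] / -5050 = +0.0004158
∂h/∂y = [(-35)·(-0.02) − (-110)·(-0.03)] / -5050 = +0.0005149
Flow direction (−∇h) has components (-0.0004158 E, -0.0005149 N).
Azimuth = atan2(E, N) = atan2(-0.0004158, -0.0005149) = 218.9° ≈ 219°.

219°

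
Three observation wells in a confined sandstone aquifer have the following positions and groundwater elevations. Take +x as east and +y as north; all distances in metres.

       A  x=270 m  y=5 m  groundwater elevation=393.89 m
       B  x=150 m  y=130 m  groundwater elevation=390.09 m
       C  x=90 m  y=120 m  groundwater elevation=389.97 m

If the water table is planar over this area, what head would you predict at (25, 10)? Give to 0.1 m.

Differences from A: to B (Δx, Δy, Δh) = (-120, 125, -3.80); to C = (-180, 115, -3.92).
Determinant of the coordinate differences = (-120)·115 − (-180)·125 = 8700.
∂h/∂x = [(-3.80)·115 − (-3.92)·125] / 8700 = +0.006092
∂h/∂y = [(-120)·(-3.92) − (-180)·(-3.80)] / 8700 = -0.02455
h(25, 10) = 393.89 + (+0.006092)·(-245) + (-0.02455)·(5) = 393.89 -1.493 -0.123 = 392.275 m.

392.3 m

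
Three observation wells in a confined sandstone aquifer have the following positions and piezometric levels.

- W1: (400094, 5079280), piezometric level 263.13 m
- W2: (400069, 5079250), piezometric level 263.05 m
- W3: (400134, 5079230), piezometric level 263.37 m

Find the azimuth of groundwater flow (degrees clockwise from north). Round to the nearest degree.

Taking W1 as reference: W2−W1 = (-25, -30, -0.08); W3−W1 = (40, -50, +0.24).
Solve a·Δx + b·Δy = Δh: det = (-25)·(-50) − 40·(-30) = 2450.
∂h/∂x = [(-0.08)·(-50) − (+0.24)·(-30)] / 2450 = +0.004571
∂h/∂y = [(-25)·(+0.24) − 40·(-0.08)] / 2450 = -0.001143
Flow direction (−∇h) has components (-0.004571 E, +0.001143 N).
Azimuth = atan2(E, N) = atan2(-0.004571, +0.001143) = 284.0° ≈ 284°.

284°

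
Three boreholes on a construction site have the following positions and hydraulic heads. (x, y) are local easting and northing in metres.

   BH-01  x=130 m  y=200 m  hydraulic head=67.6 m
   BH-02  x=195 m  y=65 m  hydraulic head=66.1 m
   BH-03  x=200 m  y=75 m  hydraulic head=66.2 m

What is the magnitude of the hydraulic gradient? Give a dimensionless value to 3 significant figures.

With h = a·x + b·y + c and BH-01 as origin, the differences give:
  65·a + (-135)·b = -1.5
  70·a + (-125)·b = -1.4
Eliminate b (×(-125) and ×(-135), subtract): 1325·a = -1.50 → a = ∂h/∂x = -0.001132
Back-substitute: b = ∂h/∂y = +0.01057.
|∇h| = √(-0.001132² + 0.01057²) = 0.01063

0.0106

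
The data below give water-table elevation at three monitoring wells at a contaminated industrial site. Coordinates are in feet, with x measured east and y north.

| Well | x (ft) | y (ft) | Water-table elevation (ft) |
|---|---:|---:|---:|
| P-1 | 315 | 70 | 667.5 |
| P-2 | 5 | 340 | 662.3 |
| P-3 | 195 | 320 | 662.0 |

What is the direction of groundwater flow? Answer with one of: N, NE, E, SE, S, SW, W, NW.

N

Differences from P-1: to P-2 (Δx, Δy, Δh) = (-310, 270, -5.2); to P-3 = (-120, 250, -5.5).
Solve a·Δx + b·Δy = Δh: det = (-310)·250 − (-120)·270 = -45100.
∂h/∂x = [(-5.2)·250 − (-5.5)·270] / -45100 = -0.004102
∂h/∂y = [(-310)·(-5.5) − (-120)·(-5.2)] / -45100 = -0.02397
Flow = −∇h = (+0.004102 east, +0.02397 north), which points north.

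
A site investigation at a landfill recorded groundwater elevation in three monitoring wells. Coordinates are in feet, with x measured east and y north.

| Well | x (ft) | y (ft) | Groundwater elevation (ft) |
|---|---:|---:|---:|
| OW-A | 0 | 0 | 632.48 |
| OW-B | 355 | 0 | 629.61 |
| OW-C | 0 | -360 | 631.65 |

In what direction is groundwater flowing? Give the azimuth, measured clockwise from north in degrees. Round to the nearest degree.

106°

∂h/∂x = (629.61 − 632.48) / (355 − 0) = -0.008085
∂h/∂y = (631.65 − 632.48) / (-360 − 0) = +0.002306
Flow direction (−∇h) has components (+0.008085 E, -0.002306 N).
Azimuth = atan2(E, N) = atan2(+0.008085, -0.002306) = 105.9° ≈ 106°.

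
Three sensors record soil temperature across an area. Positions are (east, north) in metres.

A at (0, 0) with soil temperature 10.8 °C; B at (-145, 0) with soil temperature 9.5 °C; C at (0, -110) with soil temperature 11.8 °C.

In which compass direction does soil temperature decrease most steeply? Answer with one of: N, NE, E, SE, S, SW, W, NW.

∂T/∂x = (9.5 − 10.8) / (-145 − 0) = +0.008966
∂T/∂y = (11.8 − 10.8) / (-110 − 0) = -0.009091
Steepest decrease is along −∇f = (-0.008966 E, +0.009091 N) → northwest.

NW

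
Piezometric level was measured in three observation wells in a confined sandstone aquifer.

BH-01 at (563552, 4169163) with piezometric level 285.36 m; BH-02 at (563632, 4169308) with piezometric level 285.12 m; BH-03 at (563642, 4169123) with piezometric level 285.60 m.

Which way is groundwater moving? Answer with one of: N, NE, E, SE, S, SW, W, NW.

Taking BH-01 as reference: BH-02−BH-01 = (80, 145, -0.24); BH-03−BH-01 = (90, -40, +0.24).
Solve a·Δx + b·Δy = Δh: det = 80·(-40) − 90·145 = -16250.
∂h/∂x = [(-0.24)·(-40) − (+0.24)·145] / -16250 = +0.001551
∂h/∂y = [80·(+0.24) − 90·(-0.24)] / -16250 = -0.002511
Flow = −∇h = (-0.001551 east, +0.002511 north), which points northwest.

NW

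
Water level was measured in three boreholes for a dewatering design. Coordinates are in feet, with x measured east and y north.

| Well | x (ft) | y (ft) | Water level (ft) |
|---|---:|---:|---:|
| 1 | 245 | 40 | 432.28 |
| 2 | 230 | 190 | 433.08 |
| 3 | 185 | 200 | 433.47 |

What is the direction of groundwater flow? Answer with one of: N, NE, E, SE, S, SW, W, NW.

SE

Taking 1 as reference: 2−1 = (-15, 150, +0.80); 3−1 = (-60, 160, +1.19).
Determinant of the coordinate differences = (-15)·160 − (-60)·150 = 6600.
∂h/∂x = [(+0.80)·160 − (+1.19)·150] / 6600 = -0.007652
∂h/∂y = [(-15)·(+1.19) − (-60)·(+0.80)] / 6600 = +0.004568
Flow = −∇h = (+0.007652 east, -0.004568 north), which points southeast.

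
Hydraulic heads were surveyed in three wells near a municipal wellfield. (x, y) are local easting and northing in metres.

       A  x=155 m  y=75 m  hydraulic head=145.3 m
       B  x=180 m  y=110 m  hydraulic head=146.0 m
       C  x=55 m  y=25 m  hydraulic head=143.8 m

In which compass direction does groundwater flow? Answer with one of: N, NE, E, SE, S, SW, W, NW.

Differences from A: to B (Δx, Δy, Δh) = (25, 35, +0.7); to C = (-100, -50, -1.5).
Solve a·Δx + b·Δy = Δh: det = 25·(-50) − (-100)·35 = 2250.
∂h/∂x = [(+0.7)·(-50) − (-1.5)·35] / 2250 = +0.007778
∂h/∂y = [25·(-1.5) − (-100)·(+0.7)] / 2250 = +0.01444
Flow = −∇h = (-0.007778 east, -0.01444 north), which points southwest.

SW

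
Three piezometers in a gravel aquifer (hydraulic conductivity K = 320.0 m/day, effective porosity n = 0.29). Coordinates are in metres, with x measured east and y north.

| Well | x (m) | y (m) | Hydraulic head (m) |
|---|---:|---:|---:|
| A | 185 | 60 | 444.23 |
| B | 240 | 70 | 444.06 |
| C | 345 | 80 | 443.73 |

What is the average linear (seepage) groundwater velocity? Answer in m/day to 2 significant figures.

Taking A as reference: B−A = (55, 10, -0.17); C−A = (160, 20, -0.50).
Determinant of the coordinate differences = 55·20 − 160·10 = -500.
∂h/∂x = [(-0.17)·20 − (-0.50)·10] / -500 = -0.003200
∂h/∂y = [55·(-0.50) − 160·(-0.17)] / -500 = +0.0006000
|∇h| = √(-0.003200² + 0.0006000²) = 0.003256
Seepage velocity v = K·i/n = 320.0 × 0.003256 / 0.29 = 3.593 m/day.

3.6 m/day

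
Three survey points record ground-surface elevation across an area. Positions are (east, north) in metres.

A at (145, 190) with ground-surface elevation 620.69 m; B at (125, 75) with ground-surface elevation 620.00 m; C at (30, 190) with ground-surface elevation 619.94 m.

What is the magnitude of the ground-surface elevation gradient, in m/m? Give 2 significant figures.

0.0081 m/m

Taking A as reference: B−A = (-20, -115, -0.69); C−A = (-115, 0, -0.75).
Determinant of the coordinate differences = (-20)·0 − (-115)·(-115) = -13225.
∂z/∂x = [(-0.69)·0 − (-0.75)·(-115)] / -13225 = +0.006522
∂z/∂y = [(-20)·(-0.75) − (-115)·(-0.69)] / -13225 = +0.004866
|∇f| = √(0.006522² + 0.004866²) = 0.008137 m/m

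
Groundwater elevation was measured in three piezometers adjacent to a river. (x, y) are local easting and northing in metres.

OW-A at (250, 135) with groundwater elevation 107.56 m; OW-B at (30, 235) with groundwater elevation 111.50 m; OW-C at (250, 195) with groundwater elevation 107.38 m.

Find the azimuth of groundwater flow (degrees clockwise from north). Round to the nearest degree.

081°

Three-point gradient (reference OW-A): Δ to OW-B = (-220, 100, +3.94), Δ to OW-C = (0, 60, -0.18).
∂h/∂x = -0.01927, ∂h/∂y = -0.003000 (det = -13200).
Flow direction (−∇h) has components (+0.01927 E, +0.003000 N).
Azimuth = atan2(E, N) = atan2(+0.01927, +0.003000) = 81.2° ≈ 081°.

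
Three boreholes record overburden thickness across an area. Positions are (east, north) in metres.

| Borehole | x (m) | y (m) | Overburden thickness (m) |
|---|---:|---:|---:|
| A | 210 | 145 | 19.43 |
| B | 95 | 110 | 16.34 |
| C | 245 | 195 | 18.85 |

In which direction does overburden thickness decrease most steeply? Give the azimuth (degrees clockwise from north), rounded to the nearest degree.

With d = a·x + b·y + c and A as origin, the differences give:
  (-115)·a + (-35)·b = -3.09
  35·a + 50·b = -0.58
Eliminate b (×50 and ×(-35), subtract): -4525·a = -174.800 → a = ∂d/∂x = +0.03863
Back-substitute: b = ∂d/∂y = -0.03864.
Steepest decrease is along −∇f: components (-0.03863 E, +0.03864 N).
Azimuth = atan2(-0.03863, +0.03864) = 315.0° ≈ 315°.

315°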